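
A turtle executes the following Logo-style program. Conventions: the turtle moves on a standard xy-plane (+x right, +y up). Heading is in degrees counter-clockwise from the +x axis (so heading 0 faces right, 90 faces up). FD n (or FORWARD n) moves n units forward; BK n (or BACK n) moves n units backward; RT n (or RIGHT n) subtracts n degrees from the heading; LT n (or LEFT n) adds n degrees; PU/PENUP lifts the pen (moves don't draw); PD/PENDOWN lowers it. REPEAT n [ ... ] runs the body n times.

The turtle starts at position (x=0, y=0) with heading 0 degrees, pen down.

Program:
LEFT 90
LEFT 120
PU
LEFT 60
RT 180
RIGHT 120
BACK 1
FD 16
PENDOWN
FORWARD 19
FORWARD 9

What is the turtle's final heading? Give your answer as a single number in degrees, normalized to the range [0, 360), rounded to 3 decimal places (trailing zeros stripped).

Answer: 330

Derivation:
Executing turtle program step by step:
Start: pos=(0,0), heading=0, pen down
LT 90: heading 0 -> 90
LT 120: heading 90 -> 210
PU: pen up
LT 60: heading 210 -> 270
RT 180: heading 270 -> 90
RT 120: heading 90 -> 330
BK 1: (0,0) -> (-0.866,0.5) [heading=330, move]
FD 16: (-0.866,0.5) -> (12.99,-7.5) [heading=330, move]
PD: pen down
FD 19: (12.99,-7.5) -> (29.445,-17) [heading=330, draw]
FD 9: (29.445,-17) -> (37.239,-21.5) [heading=330, draw]
Final: pos=(37.239,-21.5), heading=330, 2 segment(s) drawn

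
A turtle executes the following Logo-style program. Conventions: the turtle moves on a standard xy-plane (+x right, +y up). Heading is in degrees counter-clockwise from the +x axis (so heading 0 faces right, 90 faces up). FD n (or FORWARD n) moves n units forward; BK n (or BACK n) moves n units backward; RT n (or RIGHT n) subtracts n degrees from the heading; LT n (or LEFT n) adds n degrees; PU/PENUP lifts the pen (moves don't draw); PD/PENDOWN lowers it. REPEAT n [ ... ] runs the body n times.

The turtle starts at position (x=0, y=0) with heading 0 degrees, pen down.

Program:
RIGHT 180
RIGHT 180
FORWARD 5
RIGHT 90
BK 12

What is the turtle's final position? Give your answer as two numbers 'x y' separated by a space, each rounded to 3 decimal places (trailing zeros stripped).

Answer: 5 12

Derivation:
Executing turtle program step by step:
Start: pos=(0,0), heading=0, pen down
RT 180: heading 0 -> 180
RT 180: heading 180 -> 0
FD 5: (0,0) -> (5,0) [heading=0, draw]
RT 90: heading 0 -> 270
BK 12: (5,0) -> (5,12) [heading=270, draw]
Final: pos=(5,12), heading=270, 2 segment(s) drawn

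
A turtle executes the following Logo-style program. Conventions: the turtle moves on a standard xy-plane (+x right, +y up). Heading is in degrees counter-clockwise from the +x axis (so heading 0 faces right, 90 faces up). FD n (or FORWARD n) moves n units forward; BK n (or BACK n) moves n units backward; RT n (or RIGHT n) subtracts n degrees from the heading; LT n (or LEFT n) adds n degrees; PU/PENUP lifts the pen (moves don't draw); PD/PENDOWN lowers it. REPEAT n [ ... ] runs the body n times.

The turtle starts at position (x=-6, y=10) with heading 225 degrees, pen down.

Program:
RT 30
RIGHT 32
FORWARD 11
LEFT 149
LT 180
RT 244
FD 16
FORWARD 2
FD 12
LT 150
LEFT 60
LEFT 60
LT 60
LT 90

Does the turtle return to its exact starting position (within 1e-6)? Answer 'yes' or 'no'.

Executing turtle program step by step:
Start: pos=(-6,10), heading=225, pen down
RT 30: heading 225 -> 195
RT 32: heading 195 -> 163
FD 11: (-6,10) -> (-16.519,13.216) [heading=163, draw]
LT 149: heading 163 -> 312
LT 180: heading 312 -> 132
RT 244: heading 132 -> 248
FD 16: (-16.519,13.216) -> (-22.513,-1.619) [heading=248, draw]
FD 2: (-22.513,-1.619) -> (-23.262,-3.473) [heading=248, draw]
FD 12: (-23.262,-3.473) -> (-27.758,-14.599) [heading=248, draw]
LT 150: heading 248 -> 38
LT 60: heading 38 -> 98
LT 60: heading 98 -> 158
LT 60: heading 158 -> 218
LT 90: heading 218 -> 308
Final: pos=(-27.758,-14.599), heading=308, 4 segment(s) drawn

Start position: (-6, 10)
Final position: (-27.758, -14.599)
Distance = 32.841; >= 1e-6 -> NOT closed

Answer: no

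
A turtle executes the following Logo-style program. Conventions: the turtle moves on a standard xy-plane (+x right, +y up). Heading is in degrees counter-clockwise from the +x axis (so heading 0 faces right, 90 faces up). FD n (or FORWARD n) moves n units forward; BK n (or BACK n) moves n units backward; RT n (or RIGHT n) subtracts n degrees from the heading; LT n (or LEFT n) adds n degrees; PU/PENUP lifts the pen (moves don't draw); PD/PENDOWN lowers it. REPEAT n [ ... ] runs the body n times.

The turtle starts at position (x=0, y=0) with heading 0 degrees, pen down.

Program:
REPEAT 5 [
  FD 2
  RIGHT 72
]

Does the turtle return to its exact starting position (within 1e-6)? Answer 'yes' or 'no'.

Answer: yes

Derivation:
Executing turtle program step by step:
Start: pos=(0,0), heading=0, pen down
REPEAT 5 [
  -- iteration 1/5 --
  FD 2: (0,0) -> (2,0) [heading=0, draw]
  RT 72: heading 0 -> 288
  -- iteration 2/5 --
  FD 2: (2,0) -> (2.618,-1.902) [heading=288, draw]
  RT 72: heading 288 -> 216
  -- iteration 3/5 --
  FD 2: (2.618,-1.902) -> (1,-3.078) [heading=216, draw]
  RT 72: heading 216 -> 144
  -- iteration 4/5 --
  FD 2: (1,-3.078) -> (-0.618,-1.902) [heading=144, draw]
  RT 72: heading 144 -> 72
  -- iteration 5/5 --
  FD 2: (-0.618,-1.902) -> (0,0) [heading=72, draw]
  RT 72: heading 72 -> 0
]
Final: pos=(0,0), heading=0, 5 segment(s) drawn

Start position: (0, 0)
Final position: (0, 0)
Distance = 0; < 1e-6 -> CLOSED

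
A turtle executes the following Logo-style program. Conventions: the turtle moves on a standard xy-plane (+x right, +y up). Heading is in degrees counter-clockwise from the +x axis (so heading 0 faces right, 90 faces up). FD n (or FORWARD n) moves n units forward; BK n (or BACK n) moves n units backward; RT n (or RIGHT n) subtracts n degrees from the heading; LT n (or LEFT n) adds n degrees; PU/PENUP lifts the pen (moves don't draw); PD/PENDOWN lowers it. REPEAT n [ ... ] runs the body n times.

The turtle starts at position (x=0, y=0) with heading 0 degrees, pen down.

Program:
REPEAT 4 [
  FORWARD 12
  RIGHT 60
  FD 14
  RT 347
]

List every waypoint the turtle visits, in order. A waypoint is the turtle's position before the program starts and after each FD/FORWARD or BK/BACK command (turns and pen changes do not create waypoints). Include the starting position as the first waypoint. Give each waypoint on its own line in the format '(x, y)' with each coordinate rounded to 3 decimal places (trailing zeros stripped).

Answer: (0, 0)
(12, 0)
(19, -12.124)
(27.184, -20.901)
(23.091, -34.289)
(22.254, -46.26)
(9.671, -52.397)
(0.345, -59.949)
(-12.725, -54.932)

Derivation:
Executing turtle program step by step:
Start: pos=(0,0), heading=0, pen down
REPEAT 4 [
  -- iteration 1/4 --
  FD 12: (0,0) -> (12,0) [heading=0, draw]
  RT 60: heading 0 -> 300
  FD 14: (12,0) -> (19,-12.124) [heading=300, draw]
  RT 347: heading 300 -> 313
  -- iteration 2/4 --
  FD 12: (19,-12.124) -> (27.184,-20.901) [heading=313, draw]
  RT 60: heading 313 -> 253
  FD 14: (27.184,-20.901) -> (23.091,-34.289) [heading=253, draw]
  RT 347: heading 253 -> 266
  -- iteration 3/4 --
  FD 12: (23.091,-34.289) -> (22.254,-46.26) [heading=266, draw]
  RT 60: heading 266 -> 206
  FD 14: (22.254,-46.26) -> (9.671,-52.397) [heading=206, draw]
  RT 347: heading 206 -> 219
  -- iteration 4/4 --
  FD 12: (9.671,-52.397) -> (0.345,-59.949) [heading=219, draw]
  RT 60: heading 219 -> 159
  FD 14: (0.345,-59.949) -> (-12.725,-54.932) [heading=159, draw]
  RT 347: heading 159 -> 172
]
Final: pos=(-12.725,-54.932), heading=172, 8 segment(s) drawn
Waypoints (9 total):
(0, 0)
(12, 0)
(19, -12.124)
(27.184, -20.901)
(23.091, -34.289)
(22.254, -46.26)
(9.671, -52.397)
(0.345, -59.949)
(-12.725, -54.932)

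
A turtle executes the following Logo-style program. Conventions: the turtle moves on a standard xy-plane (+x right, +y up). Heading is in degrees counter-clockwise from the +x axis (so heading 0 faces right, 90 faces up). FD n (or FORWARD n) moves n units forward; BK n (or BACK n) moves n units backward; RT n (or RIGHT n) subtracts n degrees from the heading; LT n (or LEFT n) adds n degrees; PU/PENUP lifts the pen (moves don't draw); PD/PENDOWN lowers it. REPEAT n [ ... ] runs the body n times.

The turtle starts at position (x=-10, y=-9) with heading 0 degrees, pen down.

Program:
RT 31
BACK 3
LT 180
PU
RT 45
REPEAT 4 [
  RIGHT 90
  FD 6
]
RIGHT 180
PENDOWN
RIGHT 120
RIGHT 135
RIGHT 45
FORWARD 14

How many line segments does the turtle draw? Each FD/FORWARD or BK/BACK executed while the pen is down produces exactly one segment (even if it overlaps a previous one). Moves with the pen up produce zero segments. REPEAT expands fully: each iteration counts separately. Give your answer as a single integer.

Executing turtle program step by step:
Start: pos=(-10,-9), heading=0, pen down
RT 31: heading 0 -> 329
BK 3: (-10,-9) -> (-12.572,-7.455) [heading=329, draw]
LT 180: heading 329 -> 149
PU: pen up
RT 45: heading 149 -> 104
REPEAT 4 [
  -- iteration 1/4 --
  RT 90: heading 104 -> 14
  FD 6: (-12.572,-7.455) -> (-6.75,-6.003) [heading=14, move]
  -- iteration 2/4 --
  RT 90: heading 14 -> 284
  FD 6: (-6.75,-6.003) -> (-5.298,-11.825) [heading=284, move]
  -- iteration 3/4 --
  RT 90: heading 284 -> 194
  FD 6: (-5.298,-11.825) -> (-11.12,-13.277) [heading=194, move]
  -- iteration 4/4 --
  RT 90: heading 194 -> 104
  FD 6: (-11.12,-13.277) -> (-12.572,-7.455) [heading=104, move]
]
RT 180: heading 104 -> 284
PD: pen down
RT 120: heading 284 -> 164
RT 135: heading 164 -> 29
RT 45: heading 29 -> 344
FD 14: (-12.572,-7.455) -> (0.886,-11.314) [heading=344, draw]
Final: pos=(0.886,-11.314), heading=344, 2 segment(s) drawn
Segments drawn: 2

Answer: 2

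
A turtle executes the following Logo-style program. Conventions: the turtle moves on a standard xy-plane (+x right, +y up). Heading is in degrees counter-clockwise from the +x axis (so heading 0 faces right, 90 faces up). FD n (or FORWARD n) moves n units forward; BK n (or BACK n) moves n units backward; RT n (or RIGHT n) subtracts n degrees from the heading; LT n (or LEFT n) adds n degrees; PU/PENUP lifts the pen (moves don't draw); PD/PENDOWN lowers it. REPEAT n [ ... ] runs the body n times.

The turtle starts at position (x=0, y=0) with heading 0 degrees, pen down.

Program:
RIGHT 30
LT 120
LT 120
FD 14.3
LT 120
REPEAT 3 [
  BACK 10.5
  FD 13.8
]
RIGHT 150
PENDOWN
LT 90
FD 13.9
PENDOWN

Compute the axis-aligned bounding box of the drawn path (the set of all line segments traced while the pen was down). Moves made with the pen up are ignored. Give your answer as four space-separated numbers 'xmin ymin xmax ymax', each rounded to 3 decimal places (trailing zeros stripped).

Answer: -21.477 -26 0 0

Derivation:
Executing turtle program step by step:
Start: pos=(0,0), heading=0, pen down
RT 30: heading 0 -> 330
LT 120: heading 330 -> 90
LT 120: heading 90 -> 210
FD 14.3: (0,0) -> (-12.384,-7.15) [heading=210, draw]
LT 120: heading 210 -> 330
REPEAT 3 [
  -- iteration 1/3 --
  BK 10.5: (-12.384,-7.15) -> (-21.477,-1.9) [heading=330, draw]
  FD 13.8: (-21.477,-1.9) -> (-9.526,-8.8) [heading=330, draw]
  -- iteration 2/3 --
  BK 10.5: (-9.526,-8.8) -> (-18.62,-3.55) [heading=330, draw]
  FD 13.8: (-18.62,-3.55) -> (-6.668,-10.45) [heading=330, draw]
  -- iteration 3/3 --
  BK 10.5: (-6.668,-10.45) -> (-15.762,-5.2) [heading=330, draw]
  FD 13.8: (-15.762,-5.2) -> (-3.811,-12.1) [heading=330, draw]
]
RT 150: heading 330 -> 180
PD: pen down
LT 90: heading 180 -> 270
FD 13.9: (-3.811,-12.1) -> (-3.811,-26) [heading=270, draw]
PD: pen down
Final: pos=(-3.811,-26), heading=270, 8 segment(s) drawn

Segment endpoints: x in {-21.477, -18.62, -15.762, -12.384, -9.526, -6.668, -3.811, -3.811, 0}, y in {-26, -12.1, -10.45, -8.8, -7.15, -5.2, -3.55, -1.9, 0}
xmin=-21.477, ymin=-26, xmax=0, ymax=0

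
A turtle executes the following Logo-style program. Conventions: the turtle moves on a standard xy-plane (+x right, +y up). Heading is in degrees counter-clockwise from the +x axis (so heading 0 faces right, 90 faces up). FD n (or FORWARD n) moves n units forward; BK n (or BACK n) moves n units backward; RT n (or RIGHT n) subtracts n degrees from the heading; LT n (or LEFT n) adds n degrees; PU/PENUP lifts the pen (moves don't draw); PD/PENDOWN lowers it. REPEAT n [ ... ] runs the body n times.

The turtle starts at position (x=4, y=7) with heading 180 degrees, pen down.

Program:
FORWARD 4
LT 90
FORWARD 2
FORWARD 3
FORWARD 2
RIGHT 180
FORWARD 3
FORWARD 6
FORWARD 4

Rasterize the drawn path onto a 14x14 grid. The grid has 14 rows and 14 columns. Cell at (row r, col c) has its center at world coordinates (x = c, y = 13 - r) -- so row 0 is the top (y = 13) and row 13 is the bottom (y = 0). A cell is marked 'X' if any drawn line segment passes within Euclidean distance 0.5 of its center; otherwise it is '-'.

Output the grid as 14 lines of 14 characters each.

Segment 0: (4,7) -> (0,7)
Segment 1: (0,7) -> (-0,5)
Segment 2: (-0,5) -> (-0,2)
Segment 3: (-0,2) -> (-0,0)
Segment 4: (-0,0) -> (-0,3)
Segment 5: (-0,3) -> (-0,9)
Segment 6: (-0,9) -> (-0,13)

Answer: X-------------
X-------------
X-------------
X-------------
X-------------
X-------------
XXXXX---------
X-------------
X-------------
X-------------
X-------------
X-------------
X-------------
X-------------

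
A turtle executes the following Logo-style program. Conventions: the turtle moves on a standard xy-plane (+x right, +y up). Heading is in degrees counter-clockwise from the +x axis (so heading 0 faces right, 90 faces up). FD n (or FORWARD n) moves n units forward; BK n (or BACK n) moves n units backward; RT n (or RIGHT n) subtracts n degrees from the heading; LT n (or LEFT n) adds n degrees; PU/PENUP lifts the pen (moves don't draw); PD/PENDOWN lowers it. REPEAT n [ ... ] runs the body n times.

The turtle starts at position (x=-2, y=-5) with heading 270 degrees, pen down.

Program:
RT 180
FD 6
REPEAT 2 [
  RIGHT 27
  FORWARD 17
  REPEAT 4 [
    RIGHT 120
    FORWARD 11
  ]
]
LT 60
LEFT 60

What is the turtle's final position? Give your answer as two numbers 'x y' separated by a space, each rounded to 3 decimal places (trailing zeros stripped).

Answer: 3.437 -5.511

Derivation:
Executing turtle program step by step:
Start: pos=(-2,-5), heading=270, pen down
RT 180: heading 270 -> 90
FD 6: (-2,-5) -> (-2,1) [heading=90, draw]
REPEAT 2 [
  -- iteration 1/2 --
  RT 27: heading 90 -> 63
  FD 17: (-2,1) -> (5.718,16.147) [heading=63, draw]
  REPEAT 4 [
    -- iteration 1/4 --
    RT 120: heading 63 -> 303
    FD 11: (5.718,16.147) -> (11.709,6.922) [heading=303, draw]
    -- iteration 2/4 --
    RT 120: heading 303 -> 183
    FD 11: (11.709,6.922) -> (0.724,6.346) [heading=183, draw]
    -- iteration 3/4 --
    RT 120: heading 183 -> 63
    FD 11: (0.724,6.346) -> (5.718,16.147) [heading=63, draw]
    -- iteration 4/4 --
    RT 120: heading 63 -> 303
    FD 11: (5.718,16.147) -> (11.709,6.922) [heading=303, draw]
  ]
  -- iteration 2/2 --
  RT 27: heading 303 -> 276
  FD 17: (11.709,6.922) -> (13.486,-9.985) [heading=276, draw]
  REPEAT 4 [
    -- iteration 1/4 --
    RT 120: heading 276 -> 156
    FD 11: (13.486,-9.985) -> (3.437,-5.511) [heading=156, draw]
    -- iteration 2/4 --
    RT 120: heading 156 -> 36
    FD 11: (3.437,-5.511) -> (12.336,0.955) [heading=36, draw]
    -- iteration 3/4 --
    RT 120: heading 36 -> 276
    FD 11: (12.336,0.955) -> (13.486,-9.985) [heading=276, draw]
    -- iteration 4/4 --
    RT 120: heading 276 -> 156
    FD 11: (13.486,-9.985) -> (3.437,-5.511) [heading=156, draw]
  ]
]
LT 60: heading 156 -> 216
LT 60: heading 216 -> 276
Final: pos=(3.437,-5.511), heading=276, 11 segment(s) drawn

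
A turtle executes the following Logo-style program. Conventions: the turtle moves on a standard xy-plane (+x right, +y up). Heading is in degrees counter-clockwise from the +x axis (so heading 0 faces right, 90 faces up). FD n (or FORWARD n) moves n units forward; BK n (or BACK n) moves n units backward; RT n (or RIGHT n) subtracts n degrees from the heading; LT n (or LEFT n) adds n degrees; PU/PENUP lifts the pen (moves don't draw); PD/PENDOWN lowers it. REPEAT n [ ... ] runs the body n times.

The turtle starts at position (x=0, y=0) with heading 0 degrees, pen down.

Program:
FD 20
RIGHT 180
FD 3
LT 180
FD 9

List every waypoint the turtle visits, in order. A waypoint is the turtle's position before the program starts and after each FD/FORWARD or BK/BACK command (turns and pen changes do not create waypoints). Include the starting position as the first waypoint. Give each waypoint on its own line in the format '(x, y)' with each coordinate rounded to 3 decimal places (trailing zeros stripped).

Executing turtle program step by step:
Start: pos=(0,0), heading=0, pen down
FD 20: (0,0) -> (20,0) [heading=0, draw]
RT 180: heading 0 -> 180
FD 3: (20,0) -> (17,0) [heading=180, draw]
LT 180: heading 180 -> 0
FD 9: (17,0) -> (26,0) [heading=0, draw]
Final: pos=(26,0), heading=0, 3 segment(s) drawn
Waypoints (4 total):
(0, 0)
(20, 0)
(17, 0)
(26, 0)

Answer: (0, 0)
(20, 0)
(17, 0)
(26, 0)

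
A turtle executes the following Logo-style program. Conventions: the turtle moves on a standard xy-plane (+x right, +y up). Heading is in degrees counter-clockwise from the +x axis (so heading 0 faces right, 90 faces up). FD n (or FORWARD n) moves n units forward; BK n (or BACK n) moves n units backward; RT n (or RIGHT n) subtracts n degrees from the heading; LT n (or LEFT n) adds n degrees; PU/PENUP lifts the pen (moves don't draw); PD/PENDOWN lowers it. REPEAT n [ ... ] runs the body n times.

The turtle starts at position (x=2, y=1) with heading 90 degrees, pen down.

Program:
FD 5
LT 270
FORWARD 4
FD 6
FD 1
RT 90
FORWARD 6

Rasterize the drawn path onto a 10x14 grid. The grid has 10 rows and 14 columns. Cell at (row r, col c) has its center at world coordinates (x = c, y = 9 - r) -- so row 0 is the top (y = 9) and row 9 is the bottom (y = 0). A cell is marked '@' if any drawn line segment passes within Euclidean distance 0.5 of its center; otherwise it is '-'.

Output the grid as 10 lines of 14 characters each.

Segment 0: (2,1) -> (2,6)
Segment 1: (2,6) -> (6,6)
Segment 2: (6,6) -> (12,6)
Segment 3: (12,6) -> (13,6)
Segment 4: (13,6) -> (13,-0)

Answer: --------------
--------------
--------------
--@@@@@@@@@@@@
--@----------@
--@----------@
--@----------@
--@----------@
--@----------@
-------------@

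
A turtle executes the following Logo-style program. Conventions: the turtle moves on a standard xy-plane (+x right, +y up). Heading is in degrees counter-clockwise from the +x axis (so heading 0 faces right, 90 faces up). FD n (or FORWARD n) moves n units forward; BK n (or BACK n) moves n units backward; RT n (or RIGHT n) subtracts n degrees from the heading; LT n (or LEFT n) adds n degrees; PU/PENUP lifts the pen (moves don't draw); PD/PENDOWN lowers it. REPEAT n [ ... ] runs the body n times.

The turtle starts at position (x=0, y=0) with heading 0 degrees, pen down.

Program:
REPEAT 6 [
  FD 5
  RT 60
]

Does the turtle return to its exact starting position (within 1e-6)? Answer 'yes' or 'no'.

Answer: yes

Derivation:
Executing turtle program step by step:
Start: pos=(0,0), heading=0, pen down
REPEAT 6 [
  -- iteration 1/6 --
  FD 5: (0,0) -> (5,0) [heading=0, draw]
  RT 60: heading 0 -> 300
  -- iteration 2/6 --
  FD 5: (5,0) -> (7.5,-4.33) [heading=300, draw]
  RT 60: heading 300 -> 240
  -- iteration 3/6 --
  FD 5: (7.5,-4.33) -> (5,-8.66) [heading=240, draw]
  RT 60: heading 240 -> 180
  -- iteration 4/6 --
  FD 5: (5,-8.66) -> (0,-8.66) [heading=180, draw]
  RT 60: heading 180 -> 120
  -- iteration 5/6 --
  FD 5: (0,-8.66) -> (-2.5,-4.33) [heading=120, draw]
  RT 60: heading 120 -> 60
  -- iteration 6/6 --
  FD 5: (-2.5,-4.33) -> (0,0) [heading=60, draw]
  RT 60: heading 60 -> 0
]
Final: pos=(0,0), heading=0, 6 segment(s) drawn

Start position: (0, 0)
Final position: (0, 0)
Distance = 0; < 1e-6 -> CLOSED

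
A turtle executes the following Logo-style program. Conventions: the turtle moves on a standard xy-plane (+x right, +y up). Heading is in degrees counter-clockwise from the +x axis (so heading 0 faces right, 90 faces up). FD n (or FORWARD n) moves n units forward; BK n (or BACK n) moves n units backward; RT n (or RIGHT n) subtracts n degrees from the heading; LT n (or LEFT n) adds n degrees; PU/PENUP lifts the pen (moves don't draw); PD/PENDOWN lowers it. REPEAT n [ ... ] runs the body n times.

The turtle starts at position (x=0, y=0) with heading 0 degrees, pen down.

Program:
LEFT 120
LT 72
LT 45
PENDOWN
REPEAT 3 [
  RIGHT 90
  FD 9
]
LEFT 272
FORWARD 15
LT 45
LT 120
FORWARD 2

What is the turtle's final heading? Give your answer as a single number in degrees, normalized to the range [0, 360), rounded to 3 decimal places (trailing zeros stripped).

Answer: 44

Derivation:
Executing turtle program step by step:
Start: pos=(0,0), heading=0, pen down
LT 120: heading 0 -> 120
LT 72: heading 120 -> 192
LT 45: heading 192 -> 237
PD: pen down
REPEAT 3 [
  -- iteration 1/3 --
  RT 90: heading 237 -> 147
  FD 9: (0,0) -> (-7.548,4.902) [heading=147, draw]
  -- iteration 2/3 --
  RT 90: heading 147 -> 57
  FD 9: (-7.548,4.902) -> (-2.646,12.45) [heading=57, draw]
  -- iteration 3/3 --
  RT 90: heading 57 -> 327
  FD 9: (-2.646,12.45) -> (4.902,7.548) [heading=327, draw]
]
LT 272: heading 327 -> 239
FD 15: (4.902,7.548) -> (-2.824,-5.309) [heading=239, draw]
LT 45: heading 239 -> 284
LT 120: heading 284 -> 44
FD 2: (-2.824,-5.309) -> (-1.385,-3.92) [heading=44, draw]
Final: pos=(-1.385,-3.92), heading=44, 5 segment(s) drawn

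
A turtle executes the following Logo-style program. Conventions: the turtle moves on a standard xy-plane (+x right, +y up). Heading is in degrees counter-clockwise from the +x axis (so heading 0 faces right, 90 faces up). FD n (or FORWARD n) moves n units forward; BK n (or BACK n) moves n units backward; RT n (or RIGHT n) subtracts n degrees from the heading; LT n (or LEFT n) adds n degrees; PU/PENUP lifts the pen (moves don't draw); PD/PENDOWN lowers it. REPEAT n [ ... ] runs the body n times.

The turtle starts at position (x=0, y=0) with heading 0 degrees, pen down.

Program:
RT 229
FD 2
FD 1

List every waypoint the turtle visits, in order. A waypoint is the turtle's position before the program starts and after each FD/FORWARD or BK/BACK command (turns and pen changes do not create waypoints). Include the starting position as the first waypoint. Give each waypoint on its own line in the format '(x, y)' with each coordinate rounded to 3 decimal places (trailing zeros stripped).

Answer: (0, 0)
(-1.312, 1.509)
(-1.968, 2.264)

Derivation:
Executing turtle program step by step:
Start: pos=(0,0), heading=0, pen down
RT 229: heading 0 -> 131
FD 2: (0,0) -> (-1.312,1.509) [heading=131, draw]
FD 1: (-1.312,1.509) -> (-1.968,2.264) [heading=131, draw]
Final: pos=(-1.968,2.264), heading=131, 2 segment(s) drawn
Waypoints (3 total):
(0, 0)
(-1.312, 1.509)
(-1.968, 2.264)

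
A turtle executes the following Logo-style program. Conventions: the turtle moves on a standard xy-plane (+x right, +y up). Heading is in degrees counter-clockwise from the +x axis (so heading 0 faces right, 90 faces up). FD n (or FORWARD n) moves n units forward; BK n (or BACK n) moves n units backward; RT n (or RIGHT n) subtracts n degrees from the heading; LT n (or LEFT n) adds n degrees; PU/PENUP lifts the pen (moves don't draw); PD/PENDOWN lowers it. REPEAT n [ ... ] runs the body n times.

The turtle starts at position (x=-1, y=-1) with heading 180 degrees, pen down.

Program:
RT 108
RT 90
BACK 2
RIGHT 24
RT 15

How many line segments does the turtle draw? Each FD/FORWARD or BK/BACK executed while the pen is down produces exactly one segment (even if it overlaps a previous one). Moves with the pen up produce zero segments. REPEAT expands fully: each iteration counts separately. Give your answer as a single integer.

Executing turtle program step by step:
Start: pos=(-1,-1), heading=180, pen down
RT 108: heading 180 -> 72
RT 90: heading 72 -> 342
BK 2: (-1,-1) -> (-2.902,-0.382) [heading=342, draw]
RT 24: heading 342 -> 318
RT 15: heading 318 -> 303
Final: pos=(-2.902,-0.382), heading=303, 1 segment(s) drawn
Segments drawn: 1

Answer: 1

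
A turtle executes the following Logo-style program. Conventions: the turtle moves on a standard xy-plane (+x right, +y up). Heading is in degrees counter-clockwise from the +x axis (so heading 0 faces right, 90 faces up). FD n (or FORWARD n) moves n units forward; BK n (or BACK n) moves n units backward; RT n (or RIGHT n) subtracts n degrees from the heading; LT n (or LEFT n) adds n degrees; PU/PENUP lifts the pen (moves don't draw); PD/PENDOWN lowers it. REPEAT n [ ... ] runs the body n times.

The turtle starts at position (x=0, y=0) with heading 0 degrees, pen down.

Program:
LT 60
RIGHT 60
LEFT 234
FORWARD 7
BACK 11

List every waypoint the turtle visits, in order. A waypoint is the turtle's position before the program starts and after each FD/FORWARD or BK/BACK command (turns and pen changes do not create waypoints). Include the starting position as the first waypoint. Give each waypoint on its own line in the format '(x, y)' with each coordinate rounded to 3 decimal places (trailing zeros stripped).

Answer: (0, 0)
(-4.114, -5.663)
(2.351, 3.236)

Derivation:
Executing turtle program step by step:
Start: pos=(0,0), heading=0, pen down
LT 60: heading 0 -> 60
RT 60: heading 60 -> 0
LT 234: heading 0 -> 234
FD 7: (0,0) -> (-4.114,-5.663) [heading=234, draw]
BK 11: (-4.114,-5.663) -> (2.351,3.236) [heading=234, draw]
Final: pos=(2.351,3.236), heading=234, 2 segment(s) drawn
Waypoints (3 total):
(0, 0)
(-4.114, -5.663)
(2.351, 3.236)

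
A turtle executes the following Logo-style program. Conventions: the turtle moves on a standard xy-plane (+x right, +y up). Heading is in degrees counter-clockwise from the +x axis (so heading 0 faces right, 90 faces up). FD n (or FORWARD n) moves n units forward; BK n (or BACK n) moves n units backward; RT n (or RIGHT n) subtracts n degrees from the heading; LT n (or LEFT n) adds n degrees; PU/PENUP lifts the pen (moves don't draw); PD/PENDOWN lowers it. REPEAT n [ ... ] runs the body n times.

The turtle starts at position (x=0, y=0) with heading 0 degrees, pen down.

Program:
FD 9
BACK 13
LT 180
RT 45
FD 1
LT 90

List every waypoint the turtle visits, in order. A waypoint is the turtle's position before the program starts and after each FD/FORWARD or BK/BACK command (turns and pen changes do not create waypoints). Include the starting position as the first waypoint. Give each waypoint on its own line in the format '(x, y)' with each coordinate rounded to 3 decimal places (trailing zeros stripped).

Executing turtle program step by step:
Start: pos=(0,0), heading=0, pen down
FD 9: (0,0) -> (9,0) [heading=0, draw]
BK 13: (9,0) -> (-4,0) [heading=0, draw]
LT 180: heading 0 -> 180
RT 45: heading 180 -> 135
FD 1: (-4,0) -> (-4.707,0.707) [heading=135, draw]
LT 90: heading 135 -> 225
Final: pos=(-4.707,0.707), heading=225, 3 segment(s) drawn
Waypoints (4 total):
(0, 0)
(9, 0)
(-4, 0)
(-4.707, 0.707)

Answer: (0, 0)
(9, 0)
(-4, 0)
(-4.707, 0.707)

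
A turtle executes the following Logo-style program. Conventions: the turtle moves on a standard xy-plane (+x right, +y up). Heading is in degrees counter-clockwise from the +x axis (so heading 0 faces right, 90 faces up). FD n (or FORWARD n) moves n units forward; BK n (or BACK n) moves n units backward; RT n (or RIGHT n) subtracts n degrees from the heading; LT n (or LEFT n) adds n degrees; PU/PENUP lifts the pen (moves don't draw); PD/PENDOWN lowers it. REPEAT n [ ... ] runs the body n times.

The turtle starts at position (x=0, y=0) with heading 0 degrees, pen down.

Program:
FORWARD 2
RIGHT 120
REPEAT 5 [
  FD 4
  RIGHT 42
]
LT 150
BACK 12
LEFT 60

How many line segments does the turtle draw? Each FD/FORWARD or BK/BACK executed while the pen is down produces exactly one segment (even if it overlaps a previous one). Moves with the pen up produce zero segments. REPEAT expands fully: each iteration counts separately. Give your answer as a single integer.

Executing turtle program step by step:
Start: pos=(0,0), heading=0, pen down
FD 2: (0,0) -> (2,0) [heading=0, draw]
RT 120: heading 0 -> 240
REPEAT 5 [
  -- iteration 1/5 --
  FD 4: (2,0) -> (0,-3.464) [heading=240, draw]
  RT 42: heading 240 -> 198
  -- iteration 2/5 --
  FD 4: (0,-3.464) -> (-3.804,-4.7) [heading=198, draw]
  RT 42: heading 198 -> 156
  -- iteration 3/5 --
  FD 4: (-3.804,-4.7) -> (-7.458,-3.073) [heading=156, draw]
  RT 42: heading 156 -> 114
  -- iteration 4/5 --
  FD 4: (-7.458,-3.073) -> (-9.085,0.581) [heading=114, draw]
  RT 42: heading 114 -> 72
  -- iteration 5/5 --
  FD 4: (-9.085,0.581) -> (-7.849,4.385) [heading=72, draw]
  RT 42: heading 72 -> 30
]
LT 150: heading 30 -> 180
BK 12: (-7.849,4.385) -> (4.151,4.385) [heading=180, draw]
LT 60: heading 180 -> 240
Final: pos=(4.151,4.385), heading=240, 7 segment(s) drawn
Segments drawn: 7

Answer: 7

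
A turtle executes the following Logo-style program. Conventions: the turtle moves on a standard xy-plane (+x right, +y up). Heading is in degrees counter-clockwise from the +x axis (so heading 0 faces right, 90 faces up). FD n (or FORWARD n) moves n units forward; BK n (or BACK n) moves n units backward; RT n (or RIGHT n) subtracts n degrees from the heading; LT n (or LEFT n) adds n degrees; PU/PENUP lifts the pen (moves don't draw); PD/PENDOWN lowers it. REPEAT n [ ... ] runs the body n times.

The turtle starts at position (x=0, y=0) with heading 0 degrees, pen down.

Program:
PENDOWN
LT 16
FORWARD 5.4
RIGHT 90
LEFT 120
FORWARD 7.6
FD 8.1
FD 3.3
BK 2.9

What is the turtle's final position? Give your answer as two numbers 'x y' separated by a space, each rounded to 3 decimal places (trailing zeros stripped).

Executing turtle program step by step:
Start: pos=(0,0), heading=0, pen down
PD: pen down
LT 16: heading 0 -> 16
FD 5.4: (0,0) -> (5.191,1.488) [heading=16, draw]
RT 90: heading 16 -> 286
LT 120: heading 286 -> 46
FD 7.6: (5.191,1.488) -> (10.47,6.955) [heading=46, draw]
FD 8.1: (10.47,6.955) -> (16.097,12.782) [heading=46, draw]
FD 3.3: (16.097,12.782) -> (18.389,15.156) [heading=46, draw]
BK 2.9: (18.389,15.156) -> (16.375,13.07) [heading=46, draw]
Final: pos=(16.375,13.07), heading=46, 5 segment(s) drawn

Answer: 16.375 13.07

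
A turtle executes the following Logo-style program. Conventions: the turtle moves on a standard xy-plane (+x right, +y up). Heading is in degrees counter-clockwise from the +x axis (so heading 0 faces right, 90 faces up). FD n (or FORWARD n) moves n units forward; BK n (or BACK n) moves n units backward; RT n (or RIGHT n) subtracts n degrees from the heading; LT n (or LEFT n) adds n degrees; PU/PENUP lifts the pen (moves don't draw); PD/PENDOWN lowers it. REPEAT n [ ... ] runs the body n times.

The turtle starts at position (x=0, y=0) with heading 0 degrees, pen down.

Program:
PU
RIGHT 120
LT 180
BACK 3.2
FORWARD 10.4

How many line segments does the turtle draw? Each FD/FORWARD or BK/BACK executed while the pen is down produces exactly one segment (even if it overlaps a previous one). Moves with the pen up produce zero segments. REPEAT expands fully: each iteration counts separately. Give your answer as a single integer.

Answer: 0

Derivation:
Executing turtle program step by step:
Start: pos=(0,0), heading=0, pen down
PU: pen up
RT 120: heading 0 -> 240
LT 180: heading 240 -> 60
BK 3.2: (0,0) -> (-1.6,-2.771) [heading=60, move]
FD 10.4: (-1.6,-2.771) -> (3.6,6.235) [heading=60, move]
Final: pos=(3.6,6.235), heading=60, 0 segment(s) drawn
Segments drawn: 0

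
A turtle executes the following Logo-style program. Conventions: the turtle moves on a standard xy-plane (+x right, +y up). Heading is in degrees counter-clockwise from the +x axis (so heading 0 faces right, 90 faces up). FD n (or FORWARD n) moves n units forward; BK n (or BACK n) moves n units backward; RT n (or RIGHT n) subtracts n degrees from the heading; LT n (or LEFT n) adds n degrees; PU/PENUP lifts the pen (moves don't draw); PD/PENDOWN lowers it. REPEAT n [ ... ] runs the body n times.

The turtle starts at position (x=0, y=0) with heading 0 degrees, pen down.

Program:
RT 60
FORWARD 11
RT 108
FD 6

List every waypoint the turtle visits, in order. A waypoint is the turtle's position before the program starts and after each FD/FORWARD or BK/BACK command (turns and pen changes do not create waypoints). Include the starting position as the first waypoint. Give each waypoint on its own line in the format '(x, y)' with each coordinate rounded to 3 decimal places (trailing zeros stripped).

Executing turtle program step by step:
Start: pos=(0,0), heading=0, pen down
RT 60: heading 0 -> 300
FD 11: (0,0) -> (5.5,-9.526) [heading=300, draw]
RT 108: heading 300 -> 192
FD 6: (5.5,-9.526) -> (-0.369,-10.774) [heading=192, draw]
Final: pos=(-0.369,-10.774), heading=192, 2 segment(s) drawn
Waypoints (3 total):
(0, 0)
(5.5, -9.526)
(-0.369, -10.774)

Answer: (0, 0)
(5.5, -9.526)
(-0.369, -10.774)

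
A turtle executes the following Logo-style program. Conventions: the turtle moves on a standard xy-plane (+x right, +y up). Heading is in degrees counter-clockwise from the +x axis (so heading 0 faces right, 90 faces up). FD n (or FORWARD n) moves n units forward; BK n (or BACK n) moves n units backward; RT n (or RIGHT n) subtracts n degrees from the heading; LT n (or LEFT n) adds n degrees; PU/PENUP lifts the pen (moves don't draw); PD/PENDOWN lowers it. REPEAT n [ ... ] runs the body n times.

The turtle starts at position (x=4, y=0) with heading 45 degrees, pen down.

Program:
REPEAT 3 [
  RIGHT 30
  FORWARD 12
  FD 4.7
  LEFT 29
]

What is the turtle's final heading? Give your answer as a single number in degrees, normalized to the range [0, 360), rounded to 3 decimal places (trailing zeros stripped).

Answer: 42

Derivation:
Executing turtle program step by step:
Start: pos=(4,0), heading=45, pen down
REPEAT 3 [
  -- iteration 1/3 --
  RT 30: heading 45 -> 15
  FD 12: (4,0) -> (15.591,3.106) [heading=15, draw]
  FD 4.7: (15.591,3.106) -> (20.131,4.322) [heading=15, draw]
  LT 29: heading 15 -> 44
  -- iteration 2/3 --
  RT 30: heading 44 -> 14
  FD 12: (20.131,4.322) -> (31.775,7.225) [heading=14, draw]
  FD 4.7: (31.775,7.225) -> (36.335,8.362) [heading=14, draw]
  LT 29: heading 14 -> 43
  -- iteration 3/3 --
  RT 30: heading 43 -> 13
  FD 12: (36.335,8.362) -> (48.027,11.062) [heading=13, draw]
  FD 4.7: (48.027,11.062) -> (52.607,12.119) [heading=13, draw]
  LT 29: heading 13 -> 42
]
Final: pos=(52.607,12.119), heading=42, 6 segment(s) drawn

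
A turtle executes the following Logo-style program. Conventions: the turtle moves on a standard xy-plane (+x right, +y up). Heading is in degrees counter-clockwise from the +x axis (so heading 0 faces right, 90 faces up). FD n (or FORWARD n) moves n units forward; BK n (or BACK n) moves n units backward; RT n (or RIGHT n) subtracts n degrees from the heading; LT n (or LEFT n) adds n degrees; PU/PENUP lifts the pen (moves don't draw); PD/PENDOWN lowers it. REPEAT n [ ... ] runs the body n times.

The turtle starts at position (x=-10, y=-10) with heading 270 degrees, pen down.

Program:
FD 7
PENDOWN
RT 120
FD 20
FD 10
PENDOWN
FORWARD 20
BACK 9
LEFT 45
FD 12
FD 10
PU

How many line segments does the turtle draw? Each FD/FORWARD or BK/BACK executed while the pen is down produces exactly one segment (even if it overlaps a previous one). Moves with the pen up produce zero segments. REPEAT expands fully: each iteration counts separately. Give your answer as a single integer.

Answer: 7

Derivation:
Executing turtle program step by step:
Start: pos=(-10,-10), heading=270, pen down
FD 7: (-10,-10) -> (-10,-17) [heading=270, draw]
PD: pen down
RT 120: heading 270 -> 150
FD 20: (-10,-17) -> (-27.321,-7) [heading=150, draw]
FD 10: (-27.321,-7) -> (-35.981,-2) [heading=150, draw]
PD: pen down
FD 20: (-35.981,-2) -> (-53.301,8) [heading=150, draw]
BK 9: (-53.301,8) -> (-45.507,3.5) [heading=150, draw]
LT 45: heading 150 -> 195
FD 12: (-45.507,3.5) -> (-57.098,0.394) [heading=195, draw]
FD 10: (-57.098,0.394) -> (-66.757,-2.194) [heading=195, draw]
PU: pen up
Final: pos=(-66.757,-2.194), heading=195, 7 segment(s) drawn
Segments drawn: 7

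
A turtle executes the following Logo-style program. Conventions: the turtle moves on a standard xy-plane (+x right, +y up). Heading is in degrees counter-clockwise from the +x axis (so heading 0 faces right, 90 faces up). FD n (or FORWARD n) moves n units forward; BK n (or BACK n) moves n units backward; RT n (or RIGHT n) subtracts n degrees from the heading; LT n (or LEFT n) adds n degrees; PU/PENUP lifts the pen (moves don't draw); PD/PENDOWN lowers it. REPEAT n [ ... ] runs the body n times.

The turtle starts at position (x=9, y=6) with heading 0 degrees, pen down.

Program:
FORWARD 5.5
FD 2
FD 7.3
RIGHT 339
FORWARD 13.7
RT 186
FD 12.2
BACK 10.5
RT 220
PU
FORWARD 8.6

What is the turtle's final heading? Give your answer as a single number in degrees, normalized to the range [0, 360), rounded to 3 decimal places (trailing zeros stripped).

Answer: 335

Derivation:
Executing turtle program step by step:
Start: pos=(9,6), heading=0, pen down
FD 5.5: (9,6) -> (14.5,6) [heading=0, draw]
FD 2: (14.5,6) -> (16.5,6) [heading=0, draw]
FD 7.3: (16.5,6) -> (23.8,6) [heading=0, draw]
RT 339: heading 0 -> 21
FD 13.7: (23.8,6) -> (36.59,10.91) [heading=21, draw]
RT 186: heading 21 -> 195
FD 12.2: (36.59,10.91) -> (24.806,7.752) [heading=195, draw]
BK 10.5: (24.806,7.752) -> (34.948,10.47) [heading=195, draw]
RT 220: heading 195 -> 335
PU: pen up
FD 8.6: (34.948,10.47) -> (42.742,6.835) [heading=335, move]
Final: pos=(42.742,6.835), heading=335, 6 segment(s) drawn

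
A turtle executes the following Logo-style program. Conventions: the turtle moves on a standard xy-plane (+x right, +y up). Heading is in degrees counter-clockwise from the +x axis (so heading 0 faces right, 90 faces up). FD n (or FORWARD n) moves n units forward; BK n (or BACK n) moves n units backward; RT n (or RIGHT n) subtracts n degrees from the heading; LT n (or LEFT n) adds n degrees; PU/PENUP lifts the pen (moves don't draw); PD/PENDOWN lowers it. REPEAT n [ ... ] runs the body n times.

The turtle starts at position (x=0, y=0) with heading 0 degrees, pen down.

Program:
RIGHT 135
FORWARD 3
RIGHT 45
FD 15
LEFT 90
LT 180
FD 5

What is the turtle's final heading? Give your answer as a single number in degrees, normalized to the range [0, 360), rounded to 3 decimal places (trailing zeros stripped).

Executing turtle program step by step:
Start: pos=(0,0), heading=0, pen down
RT 135: heading 0 -> 225
FD 3: (0,0) -> (-2.121,-2.121) [heading=225, draw]
RT 45: heading 225 -> 180
FD 15: (-2.121,-2.121) -> (-17.121,-2.121) [heading=180, draw]
LT 90: heading 180 -> 270
LT 180: heading 270 -> 90
FD 5: (-17.121,-2.121) -> (-17.121,2.879) [heading=90, draw]
Final: pos=(-17.121,2.879), heading=90, 3 segment(s) drawn

Answer: 90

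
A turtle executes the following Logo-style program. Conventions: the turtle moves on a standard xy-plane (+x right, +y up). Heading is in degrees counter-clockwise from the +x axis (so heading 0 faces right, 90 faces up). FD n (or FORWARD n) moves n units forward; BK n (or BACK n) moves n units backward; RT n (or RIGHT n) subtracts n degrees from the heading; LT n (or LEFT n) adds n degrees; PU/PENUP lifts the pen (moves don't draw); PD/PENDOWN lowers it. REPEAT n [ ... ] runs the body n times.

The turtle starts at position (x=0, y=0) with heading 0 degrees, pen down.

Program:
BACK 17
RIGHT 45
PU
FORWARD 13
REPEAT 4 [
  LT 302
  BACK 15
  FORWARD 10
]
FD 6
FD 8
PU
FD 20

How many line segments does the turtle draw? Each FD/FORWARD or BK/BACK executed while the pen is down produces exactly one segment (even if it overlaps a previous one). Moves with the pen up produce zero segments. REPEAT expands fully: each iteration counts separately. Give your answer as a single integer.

Answer: 1

Derivation:
Executing turtle program step by step:
Start: pos=(0,0), heading=0, pen down
BK 17: (0,0) -> (-17,0) [heading=0, draw]
RT 45: heading 0 -> 315
PU: pen up
FD 13: (-17,0) -> (-7.808,-9.192) [heading=315, move]
REPEAT 4 [
  -- iteration 1/4 --
  LT 302: heading 315 -> 257
  BK 15: (-7.808,-9.192) -> (-4.433,5.423) [heading=257, move]
  FD 10: (-4.433,5.423) -> (-6.683,-4.321) [heading=257, move]
  -- iteration 2/4 --
  LT 302: heading 257 -> 199
  BK 15: (-6.683,-4.321) -> (7.5,0.563) [heading=199, move]
  FD 10: (7.5,0.563) -> (-1.955,-2.693) [heading=199, move]
  -- iteration 3/4 --
  LT 302: heading 199 -> 141
  BK 15: (-1.955,-2.693) -> (9.702,-12.133) [heading=141, move]
  FD 10: (9.702,-12.133) -> (1.93,-5.839) [heading=141, move]
  -- iteration 4/4 --
  LT 302: heading 141 -> 83
  BK 15: (1.93,-5.839) -> (0.102,-20.727) [heading=83, move]
  FD 10: (0.102,-20.727) -> (1.321,-10.802) [heading=83, move]
]
FD 6: (1.321,-10.802) -> (2.052,-4.847) [heading=83, move]
FD 8: (2.052,-4.847) -> (3.027,3.094) [heading=83, move]
PU: pen up
FD 20: (3.027,3.094) -> (5.465,22.945) [heading=83, move]
Final: pos=(5.465,22.945), heading=83, 1 segment(s) drawn
Segments drawn: 1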